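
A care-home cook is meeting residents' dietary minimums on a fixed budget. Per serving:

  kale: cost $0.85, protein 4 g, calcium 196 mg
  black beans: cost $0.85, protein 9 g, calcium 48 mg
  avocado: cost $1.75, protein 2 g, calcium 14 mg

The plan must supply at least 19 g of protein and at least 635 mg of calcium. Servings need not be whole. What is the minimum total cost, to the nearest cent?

$3.24

Check every corner: each single food scaled to meet both minima, and each pair solved so both constraints bind.
kale only: max(19/4, 635/196) = 4.75 servings → $4.04.
black beans only: max(19/9, 635/48) = 13.23 servings → $11.24.
avocado only: max(19/2, 635/14) = 45.36 servings → $79.38.
kale + black beans with both tight: 3.055 servings and 0.7532 servings → $3.24.
kale + avocado with both tight: 2.988 servings and 3.524 servings → $8.71.
black beans + avocado: the both-tight solution has a negative serving — not a feasible corner.
So the least-cost plan costs $3.24.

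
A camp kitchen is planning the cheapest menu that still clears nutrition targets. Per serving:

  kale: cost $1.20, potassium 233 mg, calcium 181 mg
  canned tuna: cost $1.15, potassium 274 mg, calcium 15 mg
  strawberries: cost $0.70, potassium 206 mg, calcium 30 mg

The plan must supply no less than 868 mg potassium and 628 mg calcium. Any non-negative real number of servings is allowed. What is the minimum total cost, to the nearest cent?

$4.34

For a min-cost LP with two ≥-constraints, a basic feasible solution has at most two positive variables.
kale only: max(868/233, 628/181) = 3.725 servings → $4.47.
canned tuna only: max(868/274, 628/15) = 41.87 servings → $48.15.
strawberries only: max(868/206, 628/30) = 20.93 servings → $14.65.
kale + canned tuna with both tight: 3.45 servings and 0.2339 servings → $4.41.
kale + strawberries with both tight: 3.411 servings and 0.356 servings → $4.34.
canned tuna + strawberries with both targets exact would need a negative amount; discard.
Cheapest feasible corner: $4.34.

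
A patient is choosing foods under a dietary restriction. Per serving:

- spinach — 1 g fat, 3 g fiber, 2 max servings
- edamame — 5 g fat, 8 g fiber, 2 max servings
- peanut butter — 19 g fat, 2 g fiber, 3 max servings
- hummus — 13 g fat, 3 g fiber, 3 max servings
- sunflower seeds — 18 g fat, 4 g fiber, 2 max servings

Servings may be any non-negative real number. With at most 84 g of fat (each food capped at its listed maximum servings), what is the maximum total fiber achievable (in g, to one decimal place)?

Fiber per g fat: spinach 3, edamame 1.6, hummus 0.2308, sunflower seeds 0.2222, peanut butter 0.1053.
Take 2 servings of spinach: uses 2 g fat, +6.0 g fiber (running total 6.0 g).
Take 2 servings of edamame: uses 10 g fat, +16.0 g fiber (running total 22.0 g).
Take 3 servings of hummus: uses 39 g fat, +9.0 g fiber (running total 31.0 g).
Take 1.833 servings of sunflower seeds: uses 33 g fat, +7.3 g fiber (running total 38.3 g).
Greedy by best ratio exhausts the fat allowance optimally: 38.3 g.

38.3 g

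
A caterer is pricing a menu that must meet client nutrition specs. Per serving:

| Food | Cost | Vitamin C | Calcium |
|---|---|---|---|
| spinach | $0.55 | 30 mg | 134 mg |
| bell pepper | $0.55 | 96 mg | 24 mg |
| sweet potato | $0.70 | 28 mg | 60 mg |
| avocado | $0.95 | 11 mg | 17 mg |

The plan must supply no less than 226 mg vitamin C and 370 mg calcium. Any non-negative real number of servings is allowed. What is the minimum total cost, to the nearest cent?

$2.23

Two binding constraints pin down two serving amounts, so the optimal mix uses at most two foods. The candidates are each food alone (scaled to the tighter of vitamin C/calcium) and each pair with both constraints tight.
spinach only: max(226/30, 370/134) = 7.533 servings → $4.14.
bell pepper only: max(226/96, 370/24) = 15.42 servings → $8.48.
sweet potato only: max(226/28, 370/60) = 8.071 servings → $5.65.
avocado only: max(226/11, 370/17) = 21.76 servings → $20.68.
spinach + bell pepper with both tight: 2.478 servings and 1.58 servings → $2.23.
spinach + sweet potato: the both-tight solution has a negative serving — not a feasible corner.
spinach + avocado with both tight: 0.2365 servings and 19.9 servings → $19.04.
bell pepper + sweet potato with both tight: 0.6289 servings and 5.915 servings → $4.49.
bell pepper + avocado: intersection lies outside the first quadrant.
sweet potato + avocado with both tight: 1.239 servings and 17.39 servings → $17.39.
Cheapest feasible corner: $2.23.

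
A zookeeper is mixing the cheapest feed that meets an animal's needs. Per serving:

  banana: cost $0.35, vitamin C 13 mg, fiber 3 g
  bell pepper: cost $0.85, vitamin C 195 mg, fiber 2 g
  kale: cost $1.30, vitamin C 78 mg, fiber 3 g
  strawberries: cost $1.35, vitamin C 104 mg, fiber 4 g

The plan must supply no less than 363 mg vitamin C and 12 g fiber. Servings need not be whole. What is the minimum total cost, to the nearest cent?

$2.43

An LP optimum is at a vertex; with two nutrient constraints at most two foods are used. Check each candidate.
banana only: max(363/13, 12/3) = 27.92 servings → $9.77.
bell pepper only: max(363/195, 12/2) = 6 servings → $5.10.
kale only: max(363/78, 12/3) = 4.654 servings → $6.05.
strawberries only: max(363/104, 12/4) = 3.49 servings → $4.71.
banana + bell pepper with both tight: 2.887 servings and 1.669 servings → $2.43.
banana + kale: the both-tight solution has a negative serving — not a feasible corner.
banana + strawberries with both targets exact would need a negative amount; discard.
bell pepper + kale with both tight: 0.3566 servings and 3.762 servings → $5.19.
bell pepper + strawberries with both tight: 0.3566 servings and 2.822 servings → $4.11.
kale + strawberries (both tight): parallel constraints — no distinct corner.
Cheapest feasible corner: $2.43.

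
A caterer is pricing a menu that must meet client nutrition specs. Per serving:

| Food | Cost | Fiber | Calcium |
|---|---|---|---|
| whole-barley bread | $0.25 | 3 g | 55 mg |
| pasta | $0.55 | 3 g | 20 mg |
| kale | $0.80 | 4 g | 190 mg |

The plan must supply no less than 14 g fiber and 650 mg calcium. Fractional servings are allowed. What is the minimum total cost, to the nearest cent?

$2.74

Two binding constraints pin down two serving amounts, so the optimal mix uses at most two foods. The candidates are each food alone (scaled to the tighter of fiber/calcium) and each pair with both constraints tight.
whole-barley bread only: max(14/3, 650/55) = 11.82 servings → $2.95.
pasta only: max(14/3, 650/20) = 32.5 servings → $17.88.
kale only: max(14/4, 650/190) = 3.5 servings → $2.80.
whole-barley bread + pasta: intersection lies outside the first quadrant.
whole-barley bread + kale with both tight: 0.1714 servings and 3.371 servings → $2.74.
pasta + kale with both tight: 0.1224 servings and 3.408 servings → $2.79.
Cheapest feasible corner: $2.74.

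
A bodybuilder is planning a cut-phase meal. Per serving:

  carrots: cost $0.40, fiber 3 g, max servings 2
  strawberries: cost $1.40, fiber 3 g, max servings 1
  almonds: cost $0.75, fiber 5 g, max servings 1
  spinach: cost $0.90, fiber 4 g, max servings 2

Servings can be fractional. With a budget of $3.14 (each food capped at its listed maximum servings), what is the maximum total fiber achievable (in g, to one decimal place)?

18.1 g

Fiber per dollar: carrots 7.5, almonds 6.667, spinach 4.444, strawberries 2.143.
Take 2 servings of carrots: spends $0.80, +6.0 g fiber (running total 6.0 g).
Take 1 serving of almonds: spends $0.75, +5.0 g fiber (running total 11.0 g).
Take 1.767 servings of spinach: spends $1.59, +7.1 g fiber (running total 18.1 g).
Greedy by best ratio exhausts the cost allowance optimally: 18.1 g.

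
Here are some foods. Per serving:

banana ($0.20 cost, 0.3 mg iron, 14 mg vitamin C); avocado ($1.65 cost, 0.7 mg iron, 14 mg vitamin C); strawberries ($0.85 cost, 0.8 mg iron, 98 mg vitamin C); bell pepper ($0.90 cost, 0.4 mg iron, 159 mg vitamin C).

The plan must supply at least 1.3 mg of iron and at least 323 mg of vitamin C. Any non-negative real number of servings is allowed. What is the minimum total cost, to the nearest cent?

$2.05

banana only: max(1.3/0.3, 323/14) = 23.07 servings → $4.61.
avocado only: max(1.3/0.7, 323/14) = 23.07 servings → $38.07.
strawberries only: max(1.3/0.8, 323/98) = 3.296 servings → $2.80.
bell pepper only: max(1.3/0.4, 323/159) = 3.25 servings → $2.92.
banana + avocado: intersection lies outside the first quadrant.
banana + strawberries with both targets exact would need a negative amount; discard.
banana + bell pepper with both tight: 1.841 servings and 1.869 servings → $2.05.
avocado + strawberries: the both-tight solution has a negative serving — not a feasible corner.
avocado + bell pepper with both tight: 0.7332 servings and 1.967 servings → $2.98.
strawberries + bell pepper with both tight: 0.8807 servings and 1.489 servings → $2.09.
The minimum over all feasible corners is $2.05.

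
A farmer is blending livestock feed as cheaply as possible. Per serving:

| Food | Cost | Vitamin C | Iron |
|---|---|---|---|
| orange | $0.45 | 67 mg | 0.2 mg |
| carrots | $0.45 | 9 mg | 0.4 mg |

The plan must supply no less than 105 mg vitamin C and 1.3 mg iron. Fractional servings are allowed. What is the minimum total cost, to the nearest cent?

For a min-cost LP with two ≥-constraints, a basic feasible solution has at most two positive variables.
orange only: max(105/67, 1.3/0.2) = 6.5 servings → $2.92.
carrots only: max(105/9, 1.3/0.4) = 11.67 servings → $5.25.
orange + carrots with both tight: 1.212 servings and 2.644 servings → $1.74.
The minimum over all feasible corners is $1.74.

$1.74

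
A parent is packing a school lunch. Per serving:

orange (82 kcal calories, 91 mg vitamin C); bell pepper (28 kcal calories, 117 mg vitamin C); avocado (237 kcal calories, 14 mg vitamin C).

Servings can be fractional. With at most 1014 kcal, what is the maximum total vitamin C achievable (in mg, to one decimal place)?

4237.1 mg

Vitamin C per kcal: bell pepper 4.179, orange 1.11, avocado 0.05907.
With no serving limits, spend the whole calories allowance on bell pepper: 1014 kcal / 28 kcal × 117 mg = 4237.1 mg.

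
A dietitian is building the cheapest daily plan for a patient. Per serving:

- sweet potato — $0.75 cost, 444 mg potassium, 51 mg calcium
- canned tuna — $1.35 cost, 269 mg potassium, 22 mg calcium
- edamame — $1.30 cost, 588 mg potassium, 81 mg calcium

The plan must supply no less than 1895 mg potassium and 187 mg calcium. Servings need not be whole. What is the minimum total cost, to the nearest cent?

$3.20

sweet potato only: max(1895/444, 187/51) = 4.268 servings → $3.20.
canned tuna only: max(1895/269, 187/22) = 8.5 servings → $11.47.
edamame only: max(1895/588, 187/81) = 3.223 servings → $4.19.
sweet potato + canned tuna with both tight: 2.18 servings and 3.446 servings → $6.29.
sweet potato + edamame with both targets exact would need a negative amount; discard.
canned tuna + edamame with both tight: 4.918 servings and 0.9729 servings → $7.90.
So the least-cost plan costs $3.20.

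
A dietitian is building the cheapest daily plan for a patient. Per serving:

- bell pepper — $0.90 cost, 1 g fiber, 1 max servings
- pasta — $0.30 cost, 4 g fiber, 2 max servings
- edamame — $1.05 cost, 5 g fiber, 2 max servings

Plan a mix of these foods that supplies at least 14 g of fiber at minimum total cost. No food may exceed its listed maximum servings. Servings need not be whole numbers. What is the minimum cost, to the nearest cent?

Cost per g of fiber: pasta $0.0750, edamame $0.2100, bell pepper $0.9000.
Take 2 servings of pasta: +8.0 g fiber for $0.60 (total $0.60, still need 6.0 g).
Take 1.2 servings of edamame: +6.0 g fiber for $1.26 (total $1.86, still need 0.0 g).
Greedy by cheapest-per-g is optimal for a single linear constraint, so the minimum cost is $1.86.

$1.86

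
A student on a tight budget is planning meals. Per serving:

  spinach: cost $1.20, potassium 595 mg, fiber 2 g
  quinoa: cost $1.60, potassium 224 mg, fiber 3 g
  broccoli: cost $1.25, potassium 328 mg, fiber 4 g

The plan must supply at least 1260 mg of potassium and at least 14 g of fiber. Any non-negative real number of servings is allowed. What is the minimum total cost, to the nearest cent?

Compare the cost at each extreme point of the feasible region.
spinach only: max(1260/595, 14/2) = 7 servings → $8.40.
quinoa only: max(1260/224, 14/3) = 5.625 servings → $9.00.
broccoli only: max(1260/328, 14/4) = 3.841 servings → $4.80.
spinach + quinoa with both tight: 0.4817 servings and 4.346 servings → $7.53.
spinach + broccoli with both tight: 0.2599 servings and 3.37 servings → $4.52.
quinoa + broccoli: the both-tight solution has a negative serving — not a feasible corner.
The minimum over all feasible corners is $4.52.

$4.52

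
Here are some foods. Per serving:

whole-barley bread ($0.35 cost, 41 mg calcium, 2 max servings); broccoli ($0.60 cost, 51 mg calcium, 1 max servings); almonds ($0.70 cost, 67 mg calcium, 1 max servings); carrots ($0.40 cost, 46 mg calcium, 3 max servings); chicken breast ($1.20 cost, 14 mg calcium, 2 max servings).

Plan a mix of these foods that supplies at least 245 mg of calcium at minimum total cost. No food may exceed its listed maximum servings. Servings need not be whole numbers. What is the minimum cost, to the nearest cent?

$2.16

Cost per mg of calcium: whole-barley bread $0.0085, carrots $0.0087, almonds $0.0104, broccoli $0.0118, chicken breast $0.0857.
Take 2 servings of whole-barley bread: +82.0 mg calcium for $0.70 (total $0.70, still need 163.0 mg).
Take 3 servings of carrots: +138.0 mg calcium for $1.20 (total $1.90, still need 25.0 mg).
Take 0.3731 servings of almonds: +25.0 mg calcium for $0.26 (total $2.16, still need 0.0 mg).
Greedy by cheapest-per-mg is optimal for a single linear constraint, so the minimum cost is $2.16.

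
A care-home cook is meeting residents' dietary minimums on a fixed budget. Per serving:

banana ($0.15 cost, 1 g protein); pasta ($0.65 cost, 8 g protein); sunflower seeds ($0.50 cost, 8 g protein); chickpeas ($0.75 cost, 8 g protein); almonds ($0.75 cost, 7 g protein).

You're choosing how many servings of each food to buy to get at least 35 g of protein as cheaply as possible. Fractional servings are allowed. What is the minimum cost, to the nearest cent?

Cost per g of protein: sunflower seeds $0.0625, pasta $0.0813, chickpeas $0.0938, almonds $0.1071, banana $0.1500.
With no serving limits, use only sunflower seeds: 35 g / 8 g = 4.375 servings × $0.50 = $2.19.

$2.19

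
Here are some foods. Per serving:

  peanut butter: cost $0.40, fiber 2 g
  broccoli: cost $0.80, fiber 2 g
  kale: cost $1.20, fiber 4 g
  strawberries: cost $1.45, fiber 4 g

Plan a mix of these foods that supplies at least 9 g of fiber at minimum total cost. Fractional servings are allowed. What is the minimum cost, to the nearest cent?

$1.80

Cost per g of fiber: peanut butter $0.2000, kale $0.3000, strawberries $0.3625, broccoli $0.4000.
With no serving limits, use only peanut butter: 9 g / 2 g = 4.5 servings × $0.40 = $1.80.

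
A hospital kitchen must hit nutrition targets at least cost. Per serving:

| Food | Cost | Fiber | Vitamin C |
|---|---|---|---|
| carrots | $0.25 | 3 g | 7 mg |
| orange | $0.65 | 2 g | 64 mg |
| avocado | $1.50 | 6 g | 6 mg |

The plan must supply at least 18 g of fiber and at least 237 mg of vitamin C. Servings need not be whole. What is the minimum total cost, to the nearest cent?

carrots only: max(18/3, 237/7) = 33.86 servings → $8.46.
orange only: max(18/2, 237/64) = 9 servings → $5.85.
avocado only: max(18/6, 237/6) = 39.5 servings → $59.25.
carrots + orange with both tight: 3.809 servings and 3.287 servings → $3.09.
carrots + avocado: intersection lies outside the first quadrant.
orange + avocado with both tight: 3.532 servings and 1.823 servings → $5.03.
So the least-cost plan costs $3.09.

$3.09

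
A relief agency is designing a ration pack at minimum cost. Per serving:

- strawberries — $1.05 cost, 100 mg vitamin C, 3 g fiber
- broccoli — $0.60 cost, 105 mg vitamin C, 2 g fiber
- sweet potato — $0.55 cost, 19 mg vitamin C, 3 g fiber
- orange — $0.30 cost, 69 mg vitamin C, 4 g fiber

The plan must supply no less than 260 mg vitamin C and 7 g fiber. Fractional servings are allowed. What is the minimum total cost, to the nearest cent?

The cheapest plan sits at a corner of the feasible region — with two constraints it uses at most two foods.
strawberries only: max(260/100, 7/3) = 2.6 servings → $2.73.
broccoli only: max(260/105, 7/2) = 3.5 servings → $2.10.
sweet potato only: max(260/19, 7/3) = 13.68 servings → $7.53.
orange only: max(260/69, 7/4) = 3.768 servings → $1.13.
strawberries + broccoli with both tight: 1.87 servings and 0.6957 servings → $2.38.
strawberries + sweet potato with both targets exact would need a negative amount; discard.
strawberries + orange: the both-tight solution has a negative serving — not a feasible corner.
broccoli + sweet potato with both tight: 2.336 servings and 0.7762 servings → $1.83.
broccoli + orange with both tight: 1.975 servings and 0.7624 servings → $1.41.
sweet potato + orange with both targets exact would need a negative amount; discard.
So the least-cost plan costs $1.13.

$1.13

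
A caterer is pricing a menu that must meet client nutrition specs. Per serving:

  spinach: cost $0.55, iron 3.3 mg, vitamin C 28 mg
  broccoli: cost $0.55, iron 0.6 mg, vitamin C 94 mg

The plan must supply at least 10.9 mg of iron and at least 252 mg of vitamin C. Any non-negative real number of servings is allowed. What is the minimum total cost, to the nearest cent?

$2.62

spinach only: max(10.9/3.3, 252/28) = 9 servings → $4.95.
broccoli only: max(10.9/0.6, 252/94) = 18.17 servings → $9.99.
spinach + broccoli with both tight: 2.977 servings and 1.794 servings → $2.62.
The minimum over all feasible corners is $2.62.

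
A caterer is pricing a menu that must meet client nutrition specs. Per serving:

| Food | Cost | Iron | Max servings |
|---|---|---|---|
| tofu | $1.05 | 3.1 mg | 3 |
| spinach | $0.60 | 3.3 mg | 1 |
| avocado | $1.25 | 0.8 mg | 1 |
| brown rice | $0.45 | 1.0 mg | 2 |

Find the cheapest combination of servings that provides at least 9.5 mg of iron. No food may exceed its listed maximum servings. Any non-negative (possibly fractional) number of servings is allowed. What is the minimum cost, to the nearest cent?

Cost per mg of iron: spinach $0.1818, tofu $0.3387, brown rice $0.4500, avocado $1.5625.
Take 1 serving of spinach: +3.3 mg iron for $0.60 (total $0.60, still need 6.2 mg).
Take 2 servings of tofu: +6.2 mg iron for $2.10 (total $2.70, still need 0.0 mg).
Greedy by cheapest-per-mg is optimal for a single linear constraint, so the minimum cost is $2.70.

$2.70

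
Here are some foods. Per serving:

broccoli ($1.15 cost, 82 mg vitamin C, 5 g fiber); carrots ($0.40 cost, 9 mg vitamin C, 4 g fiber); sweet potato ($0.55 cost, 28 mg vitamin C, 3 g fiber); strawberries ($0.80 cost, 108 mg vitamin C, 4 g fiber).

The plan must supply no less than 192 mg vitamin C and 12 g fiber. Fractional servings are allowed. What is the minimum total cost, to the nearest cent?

$1.87

Check every corner: each single food scaled to meet both minima, and each pair solved so both constraints bind.
broccoli only: max(192/82, 12/5) = 2.4 servings → $2.76.
carrots only: max(192/9, 12/4) = 21.33 servings → $8.53.
sweet potato only: max(192/28, 12/3) = 6.857 servings → $3.77.
strawberries only: max(192/108, 12/4) = 3 servings → $2.40.
broccoli + carrots with both tight: 2.332 servings and 0.08481 servings → $2.72.
broccoli + sweet potato with both tight: 2.264 servings and 0.2264 servings → $2.73.
broccoli + strawberries: the both-tight solution has a negative serving — not a feasible corner.
carrots + sweet potato with both targets exact would need a negative amount; discard.
carrots + strawberries with both tight: 1.333 servings and 1.667 servings → $1.87.
sweet potato + strawberries with both tight: 2.491 servings and 1.132 servings → $2.28.
So the least-cost plan costs $1.87.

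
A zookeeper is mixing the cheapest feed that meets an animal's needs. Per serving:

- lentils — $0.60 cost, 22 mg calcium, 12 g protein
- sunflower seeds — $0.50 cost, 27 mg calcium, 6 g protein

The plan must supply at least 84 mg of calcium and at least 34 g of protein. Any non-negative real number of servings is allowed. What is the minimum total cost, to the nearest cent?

Minimising a linear cost over {calcium ≥ 84, protein ≥ 34, servings ≥ 0} — the optimum is at a vertex, using one or two foods.
lentils only: max(84/22, 34/12) = 3.818 servings → $2.29.
sunflower seeds only: max(84/27, 34/6) = 5.667 servings → $2.83.
lentils + sunflower seeds with both tight: 2.156 servings and 1.354 servings → $1.97.
The minimum over all feasible corners is $1.97.

$1.97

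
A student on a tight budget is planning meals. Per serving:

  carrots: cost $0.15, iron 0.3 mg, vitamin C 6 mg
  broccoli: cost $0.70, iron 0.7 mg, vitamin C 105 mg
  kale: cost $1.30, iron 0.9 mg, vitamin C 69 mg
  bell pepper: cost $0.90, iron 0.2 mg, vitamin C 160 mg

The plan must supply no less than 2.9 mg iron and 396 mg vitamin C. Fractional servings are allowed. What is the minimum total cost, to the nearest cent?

Compare the cost at each extreme point of the feasible region.
carrots only: max(2.9/0.3, 396/6) = 66 servings → $9.90.
broccoli only: max(2.9/0.7, 396/105) = 4.143 servings → $2.90.
kale only: max(2.9/0.9, 396/69) = 5.739 servings → $7.46.
bell pepper only: max(2.9/0.2, 396/160) = 14.5 servings → $13.05.
carrots + broccoli with both tight: 1 serving and 3.714 servings → $2.75.
carrots + kale: intersection lies outside the first quadrant.
carrots + bell pepper with both tight: 8.222 servings and 2.167 servings → $3.18.
broccoli + kale with both tight: 3.383 servings and 0.5909 servings → $3.14.
broccoli + bell pepper: intersection lies outside the first quadrant.
kale + bell pepper with both tight: 2.955 servings and 1.2 servings → $4.92.
The minimum over all feasible corners is $2.75.

$2.75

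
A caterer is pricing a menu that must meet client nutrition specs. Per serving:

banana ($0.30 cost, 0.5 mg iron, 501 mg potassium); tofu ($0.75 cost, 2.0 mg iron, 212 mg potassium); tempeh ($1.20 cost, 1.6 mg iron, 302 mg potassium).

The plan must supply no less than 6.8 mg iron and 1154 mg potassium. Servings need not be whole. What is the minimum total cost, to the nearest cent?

Minimising a linear cost over {iron ≥ 6.8, potassium ≥ 1154, servings ≥ 0} — the optimum is at a vertex, using one or two foods.
banana only: max(6.8/0.5, 1154/501) = 13.6 servings → $4.08.
tofu only: max(6.8/2.0, 1154/212) = 5.443 servings → $4.08.
tempeh only: max(6.8/1.6, 1154/302) = 4.25 servings → $5.10.
banana + tofu with both tight: 0.967 servings and 3.158 servings → $2.66.
banana + tempeh with both targets exact would need a negative amount; discard.
tofu + tempeh with both tight: 0.7825 servings and 3.272 servings → $4.51.
The minimum over all feasible corners is $2.66.

$2.66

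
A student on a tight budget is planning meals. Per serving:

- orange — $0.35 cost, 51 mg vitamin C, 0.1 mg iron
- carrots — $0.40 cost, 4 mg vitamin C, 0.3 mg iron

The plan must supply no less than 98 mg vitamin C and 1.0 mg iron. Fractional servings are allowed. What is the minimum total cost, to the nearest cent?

Minimising a linear cost over {vitamin C ≥ 98, iron ≥ 1.0, servings ≥ 0} — the optimum is at a vertex, using one or two foods.
orange only: max(98/51, 1.0/0.1) = 10 servings → $3.50.
carrots only: max(98/4, 1.0/0.3) = 24.5 servings → $9.80.
orange + carrots with both tight: 1.705 servings and 2.765 servings → $1.70.
So the least-cost plan costs $1.70.

$1.70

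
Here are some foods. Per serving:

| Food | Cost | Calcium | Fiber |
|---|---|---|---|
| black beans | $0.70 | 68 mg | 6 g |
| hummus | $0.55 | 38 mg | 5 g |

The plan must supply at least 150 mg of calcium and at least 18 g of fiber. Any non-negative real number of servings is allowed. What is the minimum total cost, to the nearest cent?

An LP optimum is at a vertex; with two nutrient constraints at most two foods are used. Check each candidate.
black beans only: max(150/68, 18/6) = 3 servings → $2.10.
hummus only: max(150/38, 18/5) = 3.947 servings → $2.17.
black beans + hummus with both tight: 0.5893 servings and 2.893 servings → $2.00.
So the least-cost plan costs $2.00.

$2.00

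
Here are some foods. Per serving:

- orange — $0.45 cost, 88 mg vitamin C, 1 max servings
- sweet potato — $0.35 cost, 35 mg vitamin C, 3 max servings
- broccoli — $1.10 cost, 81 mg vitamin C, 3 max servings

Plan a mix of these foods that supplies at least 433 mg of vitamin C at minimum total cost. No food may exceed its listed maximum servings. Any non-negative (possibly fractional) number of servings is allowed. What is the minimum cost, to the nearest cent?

Cost per mg of vitamin C: orange $0.0051, sweet potato $0.0100, broccoli $0.0136.
Take 1 serving of orange: +88.0 mg vitamin C for $0.45 (total $0.45, still need 345.0 mg).
Take 3 servings of sweet potato: +105.0 mg vitamin C for $1.05 (total $1.50, still need 240.0 mg).
Take 2.963 servings of broccoli: +240.0 mg vitamin C for $3.26 (total $4.76, still need 0.0 mg).
Greedy by cheapest-per-mg is optimal for a single linear constraint, so the minimum cost is $4.76.

$4.76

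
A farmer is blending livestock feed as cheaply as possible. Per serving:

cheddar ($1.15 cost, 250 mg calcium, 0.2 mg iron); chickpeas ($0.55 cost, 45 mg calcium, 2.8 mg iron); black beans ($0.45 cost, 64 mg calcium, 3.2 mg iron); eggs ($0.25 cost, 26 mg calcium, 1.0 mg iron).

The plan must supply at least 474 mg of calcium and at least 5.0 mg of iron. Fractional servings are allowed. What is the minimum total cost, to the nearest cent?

$2.41

Check every corner: each single food scaled to meet both minima, and each pair solved so both constraints bind.
cheddar only: max(474/250, 5.0/0.2) = 25 servings → $28.75.
chickpeas only: max(474/45, 5.0/2.8) = 10.53 servings → $5.79.
black beans only: max(474/64, 5.0/3.2) = 7.406 servings → $3.33.
eggs only: max(474/26, 5.0/1.0) = 18.23 servings → $4.56.
cheddar + chickpeas with both tight: 1.595 servings and 1.672 servings → $2.75.
cheddar + black beans with both tight: 1.52 servings and 1.467 servings → $2.41.
cheddar + eggs with both tight: 1.405 servings and 4.719 servings → $2.80.
chickpeas + black beans: intersection lies outside the first quadrant.
chickpeas + eggs: intersection lies outside the first quadrant.
black beans + eggs: intersection lies outside the first quadrant.
The minimum over all feasible corners is $2.41.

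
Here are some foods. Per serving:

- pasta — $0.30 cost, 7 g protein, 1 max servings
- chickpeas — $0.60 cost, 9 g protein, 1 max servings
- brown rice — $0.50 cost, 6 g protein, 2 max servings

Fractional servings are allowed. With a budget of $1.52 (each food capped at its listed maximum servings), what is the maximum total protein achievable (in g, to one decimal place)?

23.4 g

Protein per dollar: pasta 23.33, chickpeas 15, brown rice 12.
Take 1 serving of pasta: spends $0.30, +7.0 g protein (running total 7.0 g).
Take 1 serving of chickpeas: spends $0.60, +9.0 g protein (running total 16.0 g).
Take 1.24 servings of brown rice: spends $0.62, +7.4 g protein (running total 23.4 g).
Filling greedily by protein-per-dollar is optimal for one linear limit, giving 23.4 g.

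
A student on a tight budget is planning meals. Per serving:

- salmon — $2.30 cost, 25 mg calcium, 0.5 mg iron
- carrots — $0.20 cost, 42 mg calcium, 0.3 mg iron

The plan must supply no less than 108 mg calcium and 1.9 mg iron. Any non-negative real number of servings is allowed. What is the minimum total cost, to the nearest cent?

A basic optimal solution has at most two foods positive. Try each food alone and each pair with both targets met exactly.
salmon only: max(108/25, 1.9/0.5) = 4.32 servings → $9.94.
carrots only: max(108/42, 1.9/0.3) = 6.333 servings → $1.27.
salmon + carrots with both tight: 3.511 servings and 0.4815 servings → $8.17.
The minimum over all feasible corners is $1.27.

$1.27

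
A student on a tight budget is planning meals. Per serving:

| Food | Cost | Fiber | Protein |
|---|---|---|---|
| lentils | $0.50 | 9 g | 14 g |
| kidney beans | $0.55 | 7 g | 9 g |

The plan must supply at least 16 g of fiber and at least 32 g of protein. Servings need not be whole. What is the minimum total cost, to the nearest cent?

$1.14

An LP optimum is at a vertex; with two nutrient constraints at most two foods are used. Check each candidate.
lentils only: max(16/9, 32/14) = 2.286 servings → $1.14.
kidney beans only: max(16/7, 32/9) = 3.556 servings → $1.96.
lentils + kidney beans: the both-tight solution has a negative serving — not a feasible corner.
The minimum over all feasible corners is $1.14.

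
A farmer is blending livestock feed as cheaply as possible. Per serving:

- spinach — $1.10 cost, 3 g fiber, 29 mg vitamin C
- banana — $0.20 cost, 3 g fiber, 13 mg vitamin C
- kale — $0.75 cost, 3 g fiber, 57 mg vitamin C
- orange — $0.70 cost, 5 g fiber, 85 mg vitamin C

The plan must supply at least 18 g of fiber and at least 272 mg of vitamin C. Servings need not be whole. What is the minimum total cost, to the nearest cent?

$2.32

Minimising a linear cost over {fiber ≥ 18, vitamin C ≥ 272, servings ≥ 0} — the optimum is at a vertex, using one or two foods.
spinach only: max(18/3, 272/29) = 9.379 servings → $10.32.
banana only: max(18/3, 272/13) = 20.92 servings → $4.18.
kale only: max(18/3, 272/57) = 6 servings → $4.50.
orange only: max(18/5, 272/85) = 3.6 servings → $2.52.
spinach + banana: the both-tight solution has a negative serving — not a feasible corner.
spinach + kale with both tight: 2.5 servings and 3.5 servings → $5.38.
spinach + orange with both tight: 1.545 servings and 2.673 servings → $3.57.
banana + kale with both tight: 1.591 servings and 4.409 servings → $3.62.
banana + orange with both tight: 0.8947 servings and 3.063 servings → $2.32.
kale + orange: intersection lies outside the first quadrant.
Cheapest feasible corner: $2.32.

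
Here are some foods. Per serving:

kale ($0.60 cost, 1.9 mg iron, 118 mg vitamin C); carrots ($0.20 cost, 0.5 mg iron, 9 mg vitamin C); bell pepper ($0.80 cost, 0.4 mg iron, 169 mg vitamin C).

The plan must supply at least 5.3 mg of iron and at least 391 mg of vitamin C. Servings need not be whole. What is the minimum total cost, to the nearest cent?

An LP optimum is at a vertex; with two nutrient constraints at most two foods are used. Check each candidate.
kale only: max(5.3/1.9, 391/118) = 3.314 servings → $1.99.
carrots only: max(5.3/0.5, 391/9) = 43.44 servings → $8.69.
bell pepper only: max(5.3/0.4, 391/169) = 13.25 servings → $10.60.
kale + carrots with both targets exact would need a negative amount; discard.
kale + bell pepper with both tight: 2.699 servings and 0.429 servings → $1.96.
carrots + bell pepper with both tight: 9.138 servings and 1.827 servings → $3.29.
So the least-cost plan costs $1.96.

$1.96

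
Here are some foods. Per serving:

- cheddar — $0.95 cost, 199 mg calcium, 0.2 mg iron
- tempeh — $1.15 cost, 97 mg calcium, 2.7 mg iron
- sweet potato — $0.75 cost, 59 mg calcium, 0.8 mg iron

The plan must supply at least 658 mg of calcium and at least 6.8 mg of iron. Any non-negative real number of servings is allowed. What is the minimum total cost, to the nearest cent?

$4.76

The cheapest plan sits at a corner of the feasible region — with two constraints it uses at most two foods.
cheddar only: max(658/199, 6.8/0.2) = 34 servings → $32.30.
tempeh only: max(658/97, 6.8/2.7) = 6.784 servings → $7.80.
sweet potato only: max(658/59, 6.8/0.8) = 11.15 servings → $8.36.
cheddar + tempeh with both tight: 2.157 servings and 2.359 servings → $4.76.
cheddar + sweet potato with both tight: 0.8494 servings and 8.288 servings → $7.02.
tempeh + sweet potato with both targets exact would need a negative amount; discard.
The minimum over all feasible corners is $4.76.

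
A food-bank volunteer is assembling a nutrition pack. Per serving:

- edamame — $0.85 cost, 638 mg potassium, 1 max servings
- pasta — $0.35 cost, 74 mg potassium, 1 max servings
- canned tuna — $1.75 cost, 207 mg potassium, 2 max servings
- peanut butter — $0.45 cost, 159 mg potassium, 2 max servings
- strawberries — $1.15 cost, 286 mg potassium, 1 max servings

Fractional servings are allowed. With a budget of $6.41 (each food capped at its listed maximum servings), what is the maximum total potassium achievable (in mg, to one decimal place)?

Potassium per dollar: edamame 750.6, peanut butter 353.3, strawberries 248.7, pasta 211.4, canned tuna 118.3.
Take 1 serving of edamame: spends $0.85, +638.0 mg potassium (running total 638.0 mg).
Take 2 servings of peanut butter: spends $0.90, +318.0 mg potassium (running total 956.0 mg).
Take 1 serving of strawberries: spends $1.15, +286.0 mg potassium (running total 1242.0 mg).
Take 1 serving of pasta: spends $0.35, +74.0 mg potassium (running total 1316.0 mg).
Take 1.806 servings of canned tuna: spends $3.16, +373.8 mg potassium (running total 1689.8 mg).
Filling greedily by potassium-per-dollar is optimal for one linear limit, giving 1689.8 mg.

1689.8 mg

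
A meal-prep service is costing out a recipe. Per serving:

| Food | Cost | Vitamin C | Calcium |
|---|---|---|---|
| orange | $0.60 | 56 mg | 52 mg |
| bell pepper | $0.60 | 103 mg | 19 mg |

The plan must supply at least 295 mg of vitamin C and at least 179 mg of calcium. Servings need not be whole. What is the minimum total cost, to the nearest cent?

$2.54

orange only: max(295/56, 179/52) = 5.268 servings → $3.16.
bell pepper only: max(295/103, 179/19) = 9.421 servings → $5.65.
orange + bell pepper with both tight: 2.99 servings and 1.239 servings → $2.54.
Cheapest feasible corner: $2.54.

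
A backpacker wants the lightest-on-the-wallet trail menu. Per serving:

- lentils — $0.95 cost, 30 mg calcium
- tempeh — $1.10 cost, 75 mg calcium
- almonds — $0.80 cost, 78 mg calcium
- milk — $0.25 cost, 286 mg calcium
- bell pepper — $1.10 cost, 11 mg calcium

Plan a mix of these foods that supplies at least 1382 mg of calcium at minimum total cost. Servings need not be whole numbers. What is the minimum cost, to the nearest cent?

Cost per mg of calcium: milk $0.0009, almonds $0.0103, tempeh $0.0147, lentils $0.0317, bell pepper $0.1000.
With no serving limits, use only milk: 1382 mg / 286 mg = 4.832 servings × $0.25 = $1.21.

$1.21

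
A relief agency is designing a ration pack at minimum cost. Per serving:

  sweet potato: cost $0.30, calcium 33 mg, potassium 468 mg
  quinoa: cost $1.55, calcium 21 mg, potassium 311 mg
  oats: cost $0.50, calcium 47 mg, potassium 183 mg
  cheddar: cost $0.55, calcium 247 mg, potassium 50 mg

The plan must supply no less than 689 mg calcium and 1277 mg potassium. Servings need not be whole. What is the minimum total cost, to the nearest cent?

$2.09

An LP optimum is at a vertex; with two nutrient constraints at most two foods are used. Check each candidate.
sweet potato only: max(689/33, 1277/468) = 20.88 servings → $6.26.
quinoa only: max(689/21, 1277/311) = 32.81 servings → $50.85.
oats only: max(689/47, 1277/183) = 14.66 servings → $7.33.
cheddar only: max(689/247, 1277/50) = 25.54 servings → $14.05.
sweet potato + quinoa: the both-tight solution has a negative serving — not a feasible corner.
sweet potato + oats with both targets exact would need a negative amount; discard.
sweet potato + cheddar with both tight: 2.466 servings and 2.46 servings → $2.09.
quinoa + oats with both targets exact would need a negative amount; discard.
quinoa + cheddar with both tight: 3.708 servings and 2.474 servings → $7.11.
oats + cheddar with both tight: 6.557 servings and 1.542 servings → $4.13.
The minimum over all feasible corners is $2.09.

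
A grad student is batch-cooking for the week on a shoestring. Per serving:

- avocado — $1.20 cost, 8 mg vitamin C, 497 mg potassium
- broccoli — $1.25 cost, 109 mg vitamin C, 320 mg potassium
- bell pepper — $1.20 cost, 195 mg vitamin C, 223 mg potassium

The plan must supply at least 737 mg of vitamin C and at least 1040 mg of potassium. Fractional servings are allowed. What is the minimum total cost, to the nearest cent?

This is a tiny linear program; its minimum lies at a vertex of the feasible set. List the vertices and price them.
avocado only: max(737/8, 1040/497) = 92.12 servings → $110.55.
broccoli only: max(737/109, 1040/320) = 6.761 servings → $8.45.
bell pepper only: max(737/195, 1040/223) = 4.664 servings → $5.60.
avocado + broccoli: intersection lies outside the first quadrant.
avocado + bell pepper with both tight: 0.4042 servings and 3.763 servings → $5.00.
broccoli + bell pepper with both tight: 1.009 servings and 3.215 servings → $5.12.
The minimum over all feasible corners is $5.00.

$5.00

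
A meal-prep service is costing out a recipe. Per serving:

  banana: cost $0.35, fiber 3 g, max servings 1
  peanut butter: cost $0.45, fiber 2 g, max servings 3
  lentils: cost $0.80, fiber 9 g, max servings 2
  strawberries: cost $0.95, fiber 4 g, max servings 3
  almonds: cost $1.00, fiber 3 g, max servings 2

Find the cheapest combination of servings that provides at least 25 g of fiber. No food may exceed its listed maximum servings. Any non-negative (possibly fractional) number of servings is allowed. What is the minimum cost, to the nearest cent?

Cost per g of fiber: lentils $0.0889, banana $0.1167, peanut butter $0.2250, strawberries $0.2375, almonds $0.3333.
Take 2 servings of lentils: +18.0 g fiber for $1.60 (total $1.60, still need 7.0 g).
Take 1 serving of banana: +3.0 g fiber for $0.35 (total $1.95, still need 4.0 g).
Take 2 servings of peanut butter: +4.0 g fiber for $0.90 (total $2.85, still need 0.0 g).
Filling from the cheapest source first is optimal under one linear minimum: $2.85.

$2.85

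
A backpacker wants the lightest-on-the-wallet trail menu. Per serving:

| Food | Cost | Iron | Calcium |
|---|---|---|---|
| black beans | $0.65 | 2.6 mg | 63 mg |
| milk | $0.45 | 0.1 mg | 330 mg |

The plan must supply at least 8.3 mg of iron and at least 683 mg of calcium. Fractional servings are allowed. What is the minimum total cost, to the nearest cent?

An LP optimum is at a vertex; with two nutrient constraints at most two foods are used. Check each candidate.
black beans only: max(8.3/2.6, 683/63) = 10.84 servings → $7.05.
milk only: max(8.3/0.1, 683/330) = 83 servings → $37.35.
black beans + milk with both tight: 3.136 servings and 1.471 servings → $2.70.
Cheapest feasible corner: $2.70.

$2.70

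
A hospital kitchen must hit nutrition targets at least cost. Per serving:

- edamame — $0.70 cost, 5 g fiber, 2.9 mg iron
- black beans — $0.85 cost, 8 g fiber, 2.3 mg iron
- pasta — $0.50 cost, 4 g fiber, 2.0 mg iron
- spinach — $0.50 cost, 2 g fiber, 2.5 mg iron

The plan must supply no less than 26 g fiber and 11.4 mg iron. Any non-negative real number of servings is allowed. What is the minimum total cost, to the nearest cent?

The cheapest plan sits at a corner of the feasible region — with two constraints it uses at most two foods.
edamame only: max(26/5, 11.4/2.9) = 5.2 servings → $3.64.
black beans only: max(26/8, 11.4/2.3) = 4.957 servings → $4.21.
pasta only: max(26/4, 11.4/2.0) = 6.5 servings → $3.25.
spinach only: max(26/2, 11.4/2.5) = 13 servings → $6.50.
edamame + black beans with both tight: 2.684 servings and 1.573 servings → $3.22.
edamame + pasta with both targets exact would need a negative amount; discard.
edamame + spinach: intersection lies outside the first quadrant.
black beans + pasta with both tight: 0.9412 servings and 4.618 servings → $3.11.
black beans + spinach with both tight: 2.74 servings and 2.039 servings → $3.35.
pasta + spinach: intersection lies outside the first quadrant.
Cheapest feasible corner: $3.11.

$3.11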